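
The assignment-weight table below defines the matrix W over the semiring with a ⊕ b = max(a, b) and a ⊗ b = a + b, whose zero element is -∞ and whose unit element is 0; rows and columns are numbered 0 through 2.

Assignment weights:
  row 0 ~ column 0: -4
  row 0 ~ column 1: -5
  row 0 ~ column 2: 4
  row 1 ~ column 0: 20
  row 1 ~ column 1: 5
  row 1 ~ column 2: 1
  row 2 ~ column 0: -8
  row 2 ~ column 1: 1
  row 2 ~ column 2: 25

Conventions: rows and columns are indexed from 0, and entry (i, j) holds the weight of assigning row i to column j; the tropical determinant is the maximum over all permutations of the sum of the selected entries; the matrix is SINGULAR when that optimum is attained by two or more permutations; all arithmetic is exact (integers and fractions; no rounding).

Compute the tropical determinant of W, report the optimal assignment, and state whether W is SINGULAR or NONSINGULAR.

σ = (0, 1, 2): (-4) + 5 + 25 = 26
σ = (0, 2, 1): (-4) + 1 + 1 = -2
σ = (1, 0, 2): (-5) + 20 + 25 = 40
σ = (1, 2, 0): (-5) + 1 + (-8) = -12
σ = (2, 0, 1): 4 + 20 + 1 = 25
σ = (2, 1, 0): 4 + 5 + (-8) = 1
Optimal value attained by: σ = (1, 0, 2).
Answer: det⊕(W) = 40; verdict: NONSINGULAR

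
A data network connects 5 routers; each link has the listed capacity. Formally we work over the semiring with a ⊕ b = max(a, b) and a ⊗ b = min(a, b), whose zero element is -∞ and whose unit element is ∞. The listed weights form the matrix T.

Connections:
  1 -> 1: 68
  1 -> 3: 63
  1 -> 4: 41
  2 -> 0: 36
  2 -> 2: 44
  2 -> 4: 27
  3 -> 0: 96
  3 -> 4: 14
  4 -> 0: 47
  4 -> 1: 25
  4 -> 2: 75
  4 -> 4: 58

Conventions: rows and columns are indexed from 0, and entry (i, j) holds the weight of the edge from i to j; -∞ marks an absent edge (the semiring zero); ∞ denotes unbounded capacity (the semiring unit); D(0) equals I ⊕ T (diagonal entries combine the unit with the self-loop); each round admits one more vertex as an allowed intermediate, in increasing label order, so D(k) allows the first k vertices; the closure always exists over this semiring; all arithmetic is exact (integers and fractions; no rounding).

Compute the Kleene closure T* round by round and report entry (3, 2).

D(0):
  [∞, -∞, -∞, -∞, -∞]
  [-∞, ∞, -∞, 63, 41]
  [36, -∞, ∞, -∞, 27]
  [96, -∞, -∞, ∞, 14]
  [47, 25, 75, -∞, ∞]
D(1):
  [∞, -∞, -∞, -∞, -∞]
  [-∞, ∞, -∞, 63, 41]
  [36, -∞, ∞, -∞, 27]
  [96, -∞, -∞, ∞, 14]
  [47, 25, 75, -∞, ∞]
D(2):
  [∞, -∞, -∞, -∞, -∞]
  [-∞, ∞, -∞, 63, 41]
  [36, -∞, ∞, -∞, 27]
  [96, -∞, -∞, ∞, 14]
  [47, 25, 75, 25, ∞]
D(3):
  [∞, -∞, -∞, -∞, -∞]
  [-∞, ∞, -∞, 63, 41]
  [36, -∞, ∞, -∞, 27]
  [96, -∞, -∞, ∞, 14]
  [47, 25, 75, 25, ∞]
D(4):
  [∞, -∞, -∞, -∞, -∞]
  [63, ∞, -∞, 63, 41]
  [36, -∞, ∞, -∞, 27]
  [96, -∞, -∞, ∞, 14]
  [47, 25, 75, 25, ∞]
D(5):
  [∞, -∞, -∞, -∞, -∞]
  [63, ∞, 41, 63, 41]
  [36, 25, ∞, 25, 27]
  [96, 14, 14, ∞, 14]
  [47, 25, 75, 25, ∞]
Answer: T*[3][2] = 14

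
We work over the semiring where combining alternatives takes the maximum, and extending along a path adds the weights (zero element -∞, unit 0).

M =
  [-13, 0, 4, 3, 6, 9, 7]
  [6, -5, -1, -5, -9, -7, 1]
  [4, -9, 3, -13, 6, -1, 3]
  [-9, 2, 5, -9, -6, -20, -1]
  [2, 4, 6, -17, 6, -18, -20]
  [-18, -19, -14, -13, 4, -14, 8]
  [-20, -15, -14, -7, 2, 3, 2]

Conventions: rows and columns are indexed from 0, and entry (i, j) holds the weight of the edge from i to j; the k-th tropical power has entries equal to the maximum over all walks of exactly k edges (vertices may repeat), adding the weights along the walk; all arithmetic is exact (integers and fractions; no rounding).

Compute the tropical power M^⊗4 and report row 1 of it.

M^⊗2:
  [8, 10, 12, 0, 13, 10, 17]
  [3, 6, 10, 9, 12, 15, 13]
  [8, 10, 12, 7, 12, 13, 11]
  [9, -2, 8, -3, 11, 4, 8]
  [10, 10, 12, 5, 12, 11, 9]
  [6, 8, 10, 1, 10, 11, 10]
  [4, 6, 8, -5, 8, 5, 11]
M^⊗3:
  [16, 17, 19, 11, 19, 20, 19]
  [14, 16, 18, 6, 19, 16, 23]
  [16, 16, 18, 11, 18, 17, 21]
  [13, 15, 17, 12, 17, 18, 16]
  [16, 16, 18, 13, 18, 19, 19]
  [14, 14, 16, 9, 16, 15, 19]
  [12, 12, 14, 7, 14, 14, 13]
M^⊗4:
  [23, 23, 25, 19, 25, 25, 28]
  [22, 23, 25, 17, 25, 26, 25]
  [22, 22, 24, 19, 24, 25, 25]
  [21, 21, 23, 16, 23, 22, 26]
  [22, 22, 24, 19, 24, 25, 27]
  [20, 20, 22, 17, 22, 23, 23]
  [18, 18, 20, 15, 20, 21, 22]
Answer: row 1 of M^⊗4 = [22, 23, 25, 17, 25, 26, 25]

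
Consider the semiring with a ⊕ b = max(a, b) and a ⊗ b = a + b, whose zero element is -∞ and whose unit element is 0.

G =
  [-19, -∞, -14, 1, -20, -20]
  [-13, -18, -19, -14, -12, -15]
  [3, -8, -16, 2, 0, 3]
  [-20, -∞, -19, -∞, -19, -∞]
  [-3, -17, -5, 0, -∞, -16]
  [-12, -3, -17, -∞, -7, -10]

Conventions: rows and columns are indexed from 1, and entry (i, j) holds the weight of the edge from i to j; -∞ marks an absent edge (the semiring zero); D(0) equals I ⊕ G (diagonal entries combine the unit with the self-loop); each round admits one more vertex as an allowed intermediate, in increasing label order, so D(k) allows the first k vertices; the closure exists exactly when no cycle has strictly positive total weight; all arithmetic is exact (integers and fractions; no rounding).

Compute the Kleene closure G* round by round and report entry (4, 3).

D(0):
  [0, -∞, -14, 1, -20, -20]
  [-13, 0, -19, -14, -12, -15]
  [3, -8, 0, 2, 0, 3]
  [-20, -∞, -19, 0, -19, -∞]
  [-3, -17, -5, 0, 0, -16]
  [-12, -3, -17, -∞, -7, 0]
D(1):
  [0, -∞, -14, 1, -20, -20]
  [-13, 0, -19, -12, -12, -15]
  [3, -8, 0, 4, 0, 3]
  [-20, -∞, -19, 0, -19, -40]
  [-3, -17, -5, 0, 0, -16]
  [-12, -3, -17, -11, -7, 0]
D(2):
  [0, -∞, -14, 1, -20, -20]
  [-13, 0, -19, -12, -12, -15]
  [3, -8, 0, 4, 0, 3]
  [-20, -∞, -19, 0, -19, -40]
  [-3, -17, -5, 0, 0, -16]
  [-12, -3, -17, -11, -7, 0]
D(3):
  [0, -22, -14, 1, -14, -11]
  [-13, 0, -19, -12, -12, -15]
  [3, -8, 0, 4, 0, 3]
  [-16, -27, -19, 0, -19, -16]
  [-2, -13, -5, 0, 0, -2]
  [-12, -3, -17, -11, -7, 0]
D(4):
  [0, -22, -14, 1, -14, -11]
  [-13, 0, -19, -12, -12, -15]
  [3, -8, 0, 4, 0, 3]
  [-16, -27, -19, 0, -19, -16]
  [-2, -13, -5, 0, 0, -2]
  [-12, -3, -17, -11, -7, 0]
D(5):
  [0, -22, -14, 1, -14, -11]
  [-13, 0, -17, -12, -12, -14]
  [3, -8, 0, 4, 0, 3]
  [-16, -27, -19, 0, -19, -16]
  [-2, -13, -5, 0, 0, -2]
  [-9, -3, -12, -7, -7, 0]
D(6):
  [0, -14, -14, 1, -14, -11]
  [-13, 0, -17, -12, -12, -14]
  [3, 0, 0, 4, 0, 3]
  [-16, -19, -19, 0, -19, -16]
  [-2, -5, -5, 0, 0, -2]
  [-9, -3, -12, -7, -7, 0]
Answer: G*[4][3] = -19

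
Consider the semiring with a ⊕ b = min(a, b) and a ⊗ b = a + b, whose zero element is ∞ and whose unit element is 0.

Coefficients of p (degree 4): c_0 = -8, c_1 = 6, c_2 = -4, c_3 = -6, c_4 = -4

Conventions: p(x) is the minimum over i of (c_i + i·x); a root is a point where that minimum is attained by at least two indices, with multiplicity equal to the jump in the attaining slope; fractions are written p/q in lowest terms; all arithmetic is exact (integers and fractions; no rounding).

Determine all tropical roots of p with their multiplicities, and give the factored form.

hull edge (i=0, c=-8) to (i=3, c=-6): slope 2/3, span 3
hull edge (i=3, c=-6) to (i=4, c=-4): slope 2, span 1
Factored form: p(x) = -4 ⊗ (x ⊕ (-2)) ⊗ (x ⊕ (-2/3)) ⊗ (x ⊕ (-2/3)) ⊗ (x ⊕ (-2/3))
Answer: roots = -2 (mult 1), -2/3 (mult 3)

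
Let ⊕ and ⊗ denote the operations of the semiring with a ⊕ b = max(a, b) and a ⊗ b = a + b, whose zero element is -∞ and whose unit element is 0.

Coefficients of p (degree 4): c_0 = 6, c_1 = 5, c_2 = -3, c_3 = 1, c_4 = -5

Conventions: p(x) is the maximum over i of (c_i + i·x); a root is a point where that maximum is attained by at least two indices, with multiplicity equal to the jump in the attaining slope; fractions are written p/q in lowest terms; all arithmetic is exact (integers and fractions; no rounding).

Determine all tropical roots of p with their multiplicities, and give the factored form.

hull edge (i=0, c=6) to (i=1, c=5): slope -1, span 1
hull edge (i=1, c=5) to (i=3, c=1): slope -2, span 2
hull edge (i=3, c=1) to (i=4, c=-5): slope -6, span 1
Factored form: p(x) = -5 ⊗ (x ⊕ 1) ⊗ (x ⊕ 2) ⊗ (x ⊕ 2) ⊗ (x ⊕ 6)
Answer: roots = 1 (mult 1), 2 (mult 2), 6 (mult 1)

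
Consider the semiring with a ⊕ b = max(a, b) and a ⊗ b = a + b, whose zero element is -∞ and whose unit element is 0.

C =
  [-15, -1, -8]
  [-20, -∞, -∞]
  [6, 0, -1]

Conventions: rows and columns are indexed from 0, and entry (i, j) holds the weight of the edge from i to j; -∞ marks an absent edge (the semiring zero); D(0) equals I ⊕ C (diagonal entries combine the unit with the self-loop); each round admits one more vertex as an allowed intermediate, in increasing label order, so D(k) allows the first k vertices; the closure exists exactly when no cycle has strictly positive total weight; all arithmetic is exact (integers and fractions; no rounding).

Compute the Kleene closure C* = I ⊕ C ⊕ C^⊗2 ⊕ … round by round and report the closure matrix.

D(0):
  [0, -1, -8]
  [-20, 0, -∞]
  [6, 0, 0]
D(1):
  [0, -1, -8]
  [-20, 0, -28]
  [6, 5, 0]
D(2):
  [0, -1, -8]
  [-20, 0, -28]
  [6, 5, 0]
D(3):
  [0, -1, -8]
  [-20, 0, -28]
  [6, 5, 0]
Answer: C* = [[0, -1, -8], [-20, 0, -28], [6, 5, 0]]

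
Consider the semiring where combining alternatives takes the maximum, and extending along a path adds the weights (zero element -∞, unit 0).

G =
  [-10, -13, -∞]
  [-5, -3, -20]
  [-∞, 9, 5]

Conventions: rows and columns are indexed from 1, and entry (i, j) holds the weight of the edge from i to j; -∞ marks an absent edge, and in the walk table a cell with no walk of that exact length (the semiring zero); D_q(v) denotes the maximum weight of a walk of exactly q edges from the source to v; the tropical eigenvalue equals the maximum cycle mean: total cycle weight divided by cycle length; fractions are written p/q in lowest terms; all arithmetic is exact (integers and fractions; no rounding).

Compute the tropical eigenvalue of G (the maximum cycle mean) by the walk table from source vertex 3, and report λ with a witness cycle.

q=0: [-∞, -∞, 0]
q=1: [-∞, 9, 5]
q=2: [4, 14, 10]
q=3: [9, 19, 15]
Optimal cycle mean attained by: cycle 3->3, total 5, length 1.
Answer: λ = 5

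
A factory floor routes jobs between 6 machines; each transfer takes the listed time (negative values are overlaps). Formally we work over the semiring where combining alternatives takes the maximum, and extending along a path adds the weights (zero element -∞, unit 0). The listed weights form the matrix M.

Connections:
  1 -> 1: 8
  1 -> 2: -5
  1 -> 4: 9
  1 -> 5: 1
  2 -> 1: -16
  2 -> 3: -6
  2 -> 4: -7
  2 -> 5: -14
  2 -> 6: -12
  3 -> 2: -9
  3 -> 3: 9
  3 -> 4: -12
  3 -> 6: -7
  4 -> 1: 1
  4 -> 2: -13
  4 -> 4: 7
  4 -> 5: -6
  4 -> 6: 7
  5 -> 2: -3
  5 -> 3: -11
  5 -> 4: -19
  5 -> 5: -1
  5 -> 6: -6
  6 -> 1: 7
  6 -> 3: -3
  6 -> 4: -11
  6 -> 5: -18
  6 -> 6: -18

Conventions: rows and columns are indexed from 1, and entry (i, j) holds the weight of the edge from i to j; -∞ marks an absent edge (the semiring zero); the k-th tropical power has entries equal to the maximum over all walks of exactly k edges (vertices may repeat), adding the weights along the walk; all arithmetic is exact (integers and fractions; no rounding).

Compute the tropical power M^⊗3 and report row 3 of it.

M^⊗2:
  [16, 3, -10, 17, 9, 16]
  [-5, -15, 3, 0, -13, 0]
  [0, 0, 18, -3, -18, 2]
  [14, -4, 4, 14, 2, 14]
  [1, -4, -2, -10, -2, -7]
  [15, 2, 6, 16, 8, -4]
M^⊗3:
  [24, 11, 13, 25, 17, 24]
  [7, -6, 12, 7, -4, 7]
  [9, 9, 27, 9, 1, 11]
  [22, 9, 13, 23, 15, 21]
  [9, -4, 7, 10, 2, -3]
  [23, 10, 15, 24, 16, 23]
Answer: row 3 of M^⊗3 = [9, 9, 27, 9, 1, 11]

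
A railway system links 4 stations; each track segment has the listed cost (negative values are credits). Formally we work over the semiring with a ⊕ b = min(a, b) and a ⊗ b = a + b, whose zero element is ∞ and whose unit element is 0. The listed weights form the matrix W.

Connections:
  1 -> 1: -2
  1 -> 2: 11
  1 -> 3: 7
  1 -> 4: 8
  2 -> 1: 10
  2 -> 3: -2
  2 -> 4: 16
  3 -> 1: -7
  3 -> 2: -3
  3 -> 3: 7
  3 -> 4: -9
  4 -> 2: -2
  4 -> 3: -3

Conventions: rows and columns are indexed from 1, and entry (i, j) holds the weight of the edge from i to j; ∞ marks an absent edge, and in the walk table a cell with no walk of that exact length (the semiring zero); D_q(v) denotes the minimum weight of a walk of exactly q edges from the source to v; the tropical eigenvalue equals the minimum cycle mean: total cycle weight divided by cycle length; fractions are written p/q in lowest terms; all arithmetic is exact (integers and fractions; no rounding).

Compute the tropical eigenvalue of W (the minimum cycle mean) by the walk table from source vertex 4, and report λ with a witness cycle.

q=0: [∞, ∞, ∞, 0]
q=1: [∞, -2, -3, ∞]
q=2: [-10, -6, -4, -12]
q=3: [-12, -14, -15, -13]
q=4: [-22, -18, -16, -24]
Optimal cycle mean attained by: cycle 3->4->3, total (-9) + (-3), length 2.
Answer: λ = -6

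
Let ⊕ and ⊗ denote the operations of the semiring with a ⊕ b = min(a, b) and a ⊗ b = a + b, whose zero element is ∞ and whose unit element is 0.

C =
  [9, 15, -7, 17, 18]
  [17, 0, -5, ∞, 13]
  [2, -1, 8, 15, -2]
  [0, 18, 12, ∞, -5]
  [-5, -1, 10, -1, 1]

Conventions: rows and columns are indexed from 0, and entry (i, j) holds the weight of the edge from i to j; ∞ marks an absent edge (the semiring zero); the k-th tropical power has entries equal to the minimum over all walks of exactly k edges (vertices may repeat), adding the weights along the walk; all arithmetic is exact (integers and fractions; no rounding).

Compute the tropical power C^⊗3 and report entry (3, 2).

C^⊗2:
  [-5, -8, 1, 8, -9]
  [-3, -6, -5, 10, -7]
  [-7, -3, -6, -3, -1]
  [-10, -6, -7, -6, -4]
  [-4, -1, -12, 0, -6]
C^⊗3:
  [-14, -10, -13, -10, -8]
  [-12, -8, -11, -8, -7]
  [-6, -7, -14, -2, -8]
  [-9, -8, -17, -5, -11]
  [-11, -13, -11, -7, -14]
Key observation: the optimum is the walk 3->4->0->2, with weight (-5) + (-5) + (-7) = -17.
Optimal value attained by: walk 3->4->0->2.
Answer: (C^⊗3)[3][2] = -17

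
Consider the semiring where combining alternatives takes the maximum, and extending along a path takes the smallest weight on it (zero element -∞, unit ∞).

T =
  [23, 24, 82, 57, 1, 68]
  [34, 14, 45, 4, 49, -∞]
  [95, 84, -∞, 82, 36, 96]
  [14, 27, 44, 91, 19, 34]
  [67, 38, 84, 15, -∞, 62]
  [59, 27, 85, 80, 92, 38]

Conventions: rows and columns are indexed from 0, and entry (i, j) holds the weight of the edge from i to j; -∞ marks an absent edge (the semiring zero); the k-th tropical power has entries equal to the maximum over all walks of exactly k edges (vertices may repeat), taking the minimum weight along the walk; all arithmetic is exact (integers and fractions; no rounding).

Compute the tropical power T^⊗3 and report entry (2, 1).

T^⊗2:
  [82, 82, 68, 82, 68, 82]
  [49, 45, 49, 45, 36, 49]
  [59, 36, 85, 82, 92, 68]
  [44, 44, 44, 91, 36, 44]
  [84, 84, 67, 82, 62, 84]
  [85, 84, 84, 82, 38, 85]
T^⊗3:
  [68, 68, 82, 82, 82, 68]
  [49, 49, 49, 49, 49, 49]
  [85, 84, 84, 82, 68, 85]
  [44, 44, 44, 91, 44, 44]
  [67, 67, 84, 82, 84, 68]
  [84, 84, 85, 82, 85, 84]
Key observation: the optimum is the walk 2->5->2->1, with weight 96 min 85 min 84 = 84.
Optimal value attained by: walk 2->5->2->1.
Answer: (T^⊗3)[2][1] = 84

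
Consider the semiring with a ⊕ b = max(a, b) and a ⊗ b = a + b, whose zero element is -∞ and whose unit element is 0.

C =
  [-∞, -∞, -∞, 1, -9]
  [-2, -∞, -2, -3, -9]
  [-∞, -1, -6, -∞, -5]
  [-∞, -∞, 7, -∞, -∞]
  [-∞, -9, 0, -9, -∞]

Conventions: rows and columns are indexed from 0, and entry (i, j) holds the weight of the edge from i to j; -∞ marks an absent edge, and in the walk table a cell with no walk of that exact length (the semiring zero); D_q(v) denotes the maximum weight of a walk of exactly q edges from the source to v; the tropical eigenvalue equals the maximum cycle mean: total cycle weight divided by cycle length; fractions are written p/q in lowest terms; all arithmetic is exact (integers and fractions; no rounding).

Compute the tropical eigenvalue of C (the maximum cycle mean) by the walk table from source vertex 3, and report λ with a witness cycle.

q=0: [-∞, -∞, -∞, 0, -∞]
q=1: [-∞, -∞, 7, -∞, -∞]
q=2: [-∞, 6, 1, -∞, 2]
q=3: [4, 0, 4, 3, -3]
q=4: [-2, 3, 10, 5, -1]
q=5: [1, 9, 12, 0, 5]
Optimal cycle mean attained by: cycle 0->3->2->1->0, total 1 + 7 + (-1) + (-2), length 4.
Answer: λ = 5/4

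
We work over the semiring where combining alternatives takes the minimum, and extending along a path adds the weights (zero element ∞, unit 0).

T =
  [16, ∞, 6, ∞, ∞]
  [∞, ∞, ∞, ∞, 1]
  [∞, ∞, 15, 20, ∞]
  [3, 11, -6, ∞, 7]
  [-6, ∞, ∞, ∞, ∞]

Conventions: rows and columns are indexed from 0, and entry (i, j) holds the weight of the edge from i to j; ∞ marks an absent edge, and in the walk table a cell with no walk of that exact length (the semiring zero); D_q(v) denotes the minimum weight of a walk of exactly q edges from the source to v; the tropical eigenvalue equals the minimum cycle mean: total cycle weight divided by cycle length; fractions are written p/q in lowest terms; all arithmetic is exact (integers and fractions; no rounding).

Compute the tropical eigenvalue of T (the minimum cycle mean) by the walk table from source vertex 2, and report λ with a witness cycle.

q=0: [∞, ∞, 0, ∞, ∞]
q=1: [∞, ∞, 15, 20, ∞]
q=2: [23, 31, 14, 35, 27]
q=3: [21, 46, 29, 34, 32]
q=4: [26, 45, 27, 49, 41]
q=5: [35, 60, 32, 47, 46]
Optimal cycle mean attained by: cycle 0->2->3->1->4->0, total 6 + 20 + 11 + 1 + (-6), length 5.
Answer: λ = 32/5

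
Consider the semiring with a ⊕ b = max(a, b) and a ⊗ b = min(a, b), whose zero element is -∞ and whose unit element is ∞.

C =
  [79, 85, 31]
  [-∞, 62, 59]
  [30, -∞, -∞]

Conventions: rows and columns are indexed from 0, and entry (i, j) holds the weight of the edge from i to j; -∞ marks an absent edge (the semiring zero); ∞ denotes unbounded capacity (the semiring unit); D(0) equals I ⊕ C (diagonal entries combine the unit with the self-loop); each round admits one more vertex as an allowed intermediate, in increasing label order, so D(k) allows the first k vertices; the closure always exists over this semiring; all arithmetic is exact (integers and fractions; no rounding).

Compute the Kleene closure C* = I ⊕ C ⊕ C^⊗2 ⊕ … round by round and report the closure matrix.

D(0):
  [∞, 85, 31]
  [-∞, ∞, 59]
  [30, -∞, ∞]
D(1):
  [∞, 85, 31]
  [-∞, ∞, 59]
  [30, 30, ∞]
D(2):
  [∞, 85, 59]
  [-∞, ∞, 59]
  [30, 30, ∞]
D(3):
  [∞, 85, 59]
  [30, ∞, 59]
  [30, 30, ∞]
Answer: C* = [[∞, 85, 59], [30, ∞, 59], [30, 30, ∞]]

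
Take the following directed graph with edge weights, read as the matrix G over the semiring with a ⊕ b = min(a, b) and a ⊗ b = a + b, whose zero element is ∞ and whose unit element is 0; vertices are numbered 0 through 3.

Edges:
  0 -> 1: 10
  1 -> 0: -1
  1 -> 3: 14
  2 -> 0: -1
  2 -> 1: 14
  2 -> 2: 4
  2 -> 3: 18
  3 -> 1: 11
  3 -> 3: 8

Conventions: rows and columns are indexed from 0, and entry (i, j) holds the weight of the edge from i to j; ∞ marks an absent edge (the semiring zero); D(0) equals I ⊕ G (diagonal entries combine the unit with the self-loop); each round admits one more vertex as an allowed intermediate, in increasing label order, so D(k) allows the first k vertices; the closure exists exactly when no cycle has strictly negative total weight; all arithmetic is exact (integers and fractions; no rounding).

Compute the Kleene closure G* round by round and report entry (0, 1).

D(0):
  [0, 10, ∞, ∞]
  [-1, 0, ∞, 14]
  [-1, 14, 0, 18]
  [∞, 11, ∞, 0]
D(1):
  [0, 10, ∞, ∞]
  [-1, 0, ∞, 14]
  [-1, 9, 0, 18]
  [∞, 11, ∞, 0]
D(2):
  [0, 10, ∞, 24]
  [-1, 0, ∞, 14]
  [-1, 9, 0, 18]
  [10, 11, ∞, 0]
D(3):
  [0, 10, ∞, 24]
  [-1, 0, ∞, 14]
  [-1, 9, 0, 18]
  [10, 11, ∞, 0]
D(4):
  [0, 10, ∞, 24]
  [-1, 0, ∞, 14]
  [-1, 9, 0, 18]
  [10, 11, ∞, 0]
Answer: G*[0][1] = 10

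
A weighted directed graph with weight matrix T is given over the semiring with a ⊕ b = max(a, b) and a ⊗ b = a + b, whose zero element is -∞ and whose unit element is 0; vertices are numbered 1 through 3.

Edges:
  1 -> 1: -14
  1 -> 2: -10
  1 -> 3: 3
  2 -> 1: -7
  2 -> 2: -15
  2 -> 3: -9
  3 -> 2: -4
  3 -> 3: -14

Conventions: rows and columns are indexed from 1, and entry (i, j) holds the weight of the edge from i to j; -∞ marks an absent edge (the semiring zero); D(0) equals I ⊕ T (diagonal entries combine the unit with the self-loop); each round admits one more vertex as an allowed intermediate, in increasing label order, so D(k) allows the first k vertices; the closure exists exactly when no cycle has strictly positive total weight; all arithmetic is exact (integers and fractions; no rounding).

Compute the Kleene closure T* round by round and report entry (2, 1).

D(0):
  [0, -10, 3]
  [-7, 0, -9]
  [-∞, -4, 0]
D(1):
  [0, -10, 3]
  [-7, 0, -4]
  [-∞, -4, 0]
D(2):
  [0, -10, 3]
  [-7, 0, -4]
  [-11, -4, 0]
D(3):
  [0, -1, 3]
  [-7, 0, -4]
  [-11, -4, 0]
Answer: T*[2][1] = -7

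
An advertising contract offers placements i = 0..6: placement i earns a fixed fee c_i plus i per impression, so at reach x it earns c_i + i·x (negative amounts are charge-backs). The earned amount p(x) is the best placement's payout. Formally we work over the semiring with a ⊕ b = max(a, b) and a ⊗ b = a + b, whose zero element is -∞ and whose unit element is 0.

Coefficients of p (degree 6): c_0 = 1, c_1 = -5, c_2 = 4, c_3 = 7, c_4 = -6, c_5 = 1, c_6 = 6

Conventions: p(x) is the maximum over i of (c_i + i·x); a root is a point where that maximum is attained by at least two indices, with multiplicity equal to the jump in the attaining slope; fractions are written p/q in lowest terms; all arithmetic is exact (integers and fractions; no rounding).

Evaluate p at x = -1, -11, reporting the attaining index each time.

p(-1) = max(1+0·(-1)=1, -5+1·(-1)=-6, 4+2·(-1)=2, 7+3·(-1)=4, -6+4·(-1)=-10, 1+5·(-1)=-4, 6+6·(-1)=0) = 4 (attained by i=3)
p(-11) = max(1+0·(-11)=1, -5+1·(-11)=-16, 4+2·(-11)=-18, 7+3·(-11)=-26, -6+4·(-11)=-50, 1+5·(-11)=-54, 6+6·(-11)=-60) = 1 (attained by i=0)
Answer: p(-1) = 4; p(-11) = 1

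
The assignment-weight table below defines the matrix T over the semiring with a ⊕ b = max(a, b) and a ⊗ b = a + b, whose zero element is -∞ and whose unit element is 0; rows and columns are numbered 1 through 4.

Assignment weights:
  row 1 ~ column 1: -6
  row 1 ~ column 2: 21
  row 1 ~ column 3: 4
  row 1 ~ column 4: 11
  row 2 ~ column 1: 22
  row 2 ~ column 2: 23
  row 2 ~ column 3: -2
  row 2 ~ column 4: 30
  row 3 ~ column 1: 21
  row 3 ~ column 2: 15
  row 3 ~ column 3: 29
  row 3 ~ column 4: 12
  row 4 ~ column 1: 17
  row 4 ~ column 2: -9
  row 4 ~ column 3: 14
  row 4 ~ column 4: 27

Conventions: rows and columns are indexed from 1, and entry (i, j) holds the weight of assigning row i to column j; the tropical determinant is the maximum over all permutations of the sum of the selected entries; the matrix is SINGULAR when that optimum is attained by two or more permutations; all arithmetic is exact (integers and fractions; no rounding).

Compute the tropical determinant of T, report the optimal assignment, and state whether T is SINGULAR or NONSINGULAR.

σ = (1, 2, 3, 4): (-6) + 23 + 29 + 27 = 73
σ = (1, 2, 4, 3): (-6) + 23 + 12 + 14 = 43
σ = (1, 3, 2, 4): (-6) + (-2) + 15 + 27 = 34
σ = (1, 3, 4, 2): (-6) + (-2) + 12 + (-9) = -5
σ = (1, 4, 2, 3): (-6) + 30 + 15 + 14 = 53
σ = (1, 4, 3, 2): (-6) + 30 + 29 + (-9) = 44
σ = (2, 1, 3, 4): 21 + 22 + 29 + 27 = 99
σ = (2, 1, 4, 3): 21 + 22 + 12 + 14 = 69
σ = (2, 3, 1, 4): 21 + (-2) + 21 + 27 = 67
σ = (2, 3, 4, 1): 21 + (-2) + 12 + 17 = 48
σ = (2, 4, 1, 3): 21 + 30 + 21 + 14 = 86
σ = (2, 4, 3, 1): 21 + 30 + 29 + 17 = 97
σ = (3, 1, 2, 4): 4 + 22 + 15 + 27 = 68
σ = (3, 1, 4, 2): 4 + 22 + 12 + (-9) = 29
σ = (3, 2, 1, 4): 4 + 23 + 21 + 27 = 75
σ = (3, 2, 4, 1): 4 + 23 + 12 + 17 = 56
σ = (3, 4, 1, 2): 4 + 30 + 21 + (-9) = 46
σ = (3, 4, 2, 1): 4 + 30 + 15 + 17 = 66
σ = (4, 1, 2, 3): 11 + 22 + 15 + 14 = 62
σ = (4, 1, 3, 2): 11 + 22 + 29 + (-9) = 53
σ = (4, 2, 1, 3): 11 + 23 + 21 + 14 = 69
σ = (4, 2, 3, 1): 11 + 23 + 29 + 17 = 80
σ = (4, 3, 1, 2): 11 + (-2) + 21 + (-9) = 21
σ = (4, 3, 2, 1): 11 + (-2) + 15 + 17 = 41
Optimal value attained by: σ = (2, 1, 3, 4).
Answer: det⊕(T) = 99; verdict: NONSINGULAR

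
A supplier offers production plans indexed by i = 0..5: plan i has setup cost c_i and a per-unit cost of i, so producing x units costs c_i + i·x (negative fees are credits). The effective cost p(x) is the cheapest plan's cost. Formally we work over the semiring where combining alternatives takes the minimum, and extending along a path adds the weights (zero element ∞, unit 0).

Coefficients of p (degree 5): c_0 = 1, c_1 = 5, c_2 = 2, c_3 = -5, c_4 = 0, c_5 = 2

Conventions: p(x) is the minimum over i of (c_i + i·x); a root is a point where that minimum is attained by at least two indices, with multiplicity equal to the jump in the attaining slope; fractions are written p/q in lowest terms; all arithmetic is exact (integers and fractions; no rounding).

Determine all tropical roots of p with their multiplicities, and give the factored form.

hull edge (i=0, c=1) to (i=3, c=-5): slope -2, span 3
hull edge (i=3, c=-5) to (i=5, c=2): slope 7/2, span 2
Factored form: p(x) = 2 ⊗ (x ⊕ (-7/2)) ⊗ (x ⊕ (-7/2)) ⊗ (x ⊕ 2) ⊗ (x ⊕ 2) ⊗ (x ⊕ 2)
Answer: roots = -7/2 (mult 2), 2 (mult 3)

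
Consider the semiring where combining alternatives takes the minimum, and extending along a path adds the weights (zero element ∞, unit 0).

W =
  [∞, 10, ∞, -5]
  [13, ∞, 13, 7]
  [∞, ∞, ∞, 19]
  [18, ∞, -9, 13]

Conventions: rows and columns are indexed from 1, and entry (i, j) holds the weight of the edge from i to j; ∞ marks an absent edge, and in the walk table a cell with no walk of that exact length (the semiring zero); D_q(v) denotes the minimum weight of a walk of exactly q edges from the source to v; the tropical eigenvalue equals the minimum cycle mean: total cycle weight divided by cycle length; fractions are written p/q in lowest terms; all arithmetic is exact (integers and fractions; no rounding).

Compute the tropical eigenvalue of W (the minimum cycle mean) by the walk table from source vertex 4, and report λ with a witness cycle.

q=0: [∞, ∞, ∞, 0]
q=1: [18, ∞, -9, 13]
q=2: [31, 28, 4, 10]
q=3: [28, 41, 1, 23]
q=4: [41, 38, 14, 20]
Optimal cycle mean attained by: cycle 3->4->3, total 19 + (-9), length 2.
Answer: λ = 5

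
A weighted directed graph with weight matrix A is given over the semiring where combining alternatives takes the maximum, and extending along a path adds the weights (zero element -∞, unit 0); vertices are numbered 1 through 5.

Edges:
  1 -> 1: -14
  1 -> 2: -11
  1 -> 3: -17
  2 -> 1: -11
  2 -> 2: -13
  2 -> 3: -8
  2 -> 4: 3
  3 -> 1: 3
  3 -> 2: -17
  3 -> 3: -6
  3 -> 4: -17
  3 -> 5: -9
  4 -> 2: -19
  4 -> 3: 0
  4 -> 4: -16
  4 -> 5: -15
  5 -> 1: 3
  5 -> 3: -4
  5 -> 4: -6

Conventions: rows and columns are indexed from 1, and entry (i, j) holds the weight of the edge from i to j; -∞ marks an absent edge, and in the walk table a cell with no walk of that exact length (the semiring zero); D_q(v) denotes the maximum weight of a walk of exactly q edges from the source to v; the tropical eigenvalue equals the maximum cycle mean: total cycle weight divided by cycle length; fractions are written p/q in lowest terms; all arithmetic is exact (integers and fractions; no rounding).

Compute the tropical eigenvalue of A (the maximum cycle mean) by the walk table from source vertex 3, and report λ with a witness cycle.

q=0: [-∞, -∞, 0, -∞, -∞]
q=1: [3, -17, -6, -17, -9]
q=2: [-3, -8, -12, -14, -15]
q=3: [-9, -14, -14, -5, -21]
q=4: [-11, -20, -5, -11, -20]
q=5: [-2, -22, -11, -17, -14]
Optimal cycle mean attained by: cycle 1->2->4->3->1, total (-11) + 3 + 0 + 3, length 4.
Answer: λ = -5/4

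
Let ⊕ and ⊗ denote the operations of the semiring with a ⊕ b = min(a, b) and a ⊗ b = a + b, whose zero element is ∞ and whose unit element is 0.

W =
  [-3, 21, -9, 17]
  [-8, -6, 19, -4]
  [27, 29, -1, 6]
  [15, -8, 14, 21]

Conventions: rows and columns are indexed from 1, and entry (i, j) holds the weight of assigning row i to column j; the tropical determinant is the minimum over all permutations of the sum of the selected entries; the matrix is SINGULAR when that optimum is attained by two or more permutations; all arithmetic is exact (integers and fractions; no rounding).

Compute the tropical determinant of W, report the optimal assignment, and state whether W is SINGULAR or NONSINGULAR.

σ = (1, 2, 3, 4): (-3) + (-6) + (-1) + 21 = 11
σ = (1, 2, 4, 3): (-3) + (-6) + 6 + 14 = 11
σ = (1, 3, 2, 4): (-3) + 19 + 29 + 21 = 66
σ = (1, 3, 4, 2): (-3) + 19 + 6 + (-8) = 14
σ = (1, 4, 2, 3): (-3) + (-4) + 29 + 14 = 36
σ = (1, 4, 3, 2): (-3) + (-4) + (-1) + (-8) = -16
σ = (2, 1, 3, 4): 21 + (-8) + (-1) + 21 = 33
σ = (2, 1, 4, 3): 21 + (-8) + 6 + 14 = 33
σ = (2, 3, 1, 4): 21 + 19 + 27 + 21 = 88
σ = (2, 3, 4, 1): 21 + 19 + 6 + 15 = 61
σ = (2, 4, 1, 3): 21 + (-4) + 27 + 14 = 58
σ = (2, 4, 3, 1): 21 + (-4) + (-1) + 15 = 31
σ = (3, 1, 2, 4): (-9) + (-8) + 29 + 21 = 33
σ = (3, 1, 4, 2): (-9) + (-8) + 6 + (-8) = -19
σ = (3, 2, 1, 4): (-9) + (-6) + 27 + 21 = 33
σ = (3, 2, 4, 1): (-9) + (-6) + 6 + 15 = 6
σ = (3, 4, 1, 2): (-9) + (-4) + 27 + (-8) = 6
σ = (3, 4, 2, 1): (-9) + (-4) + 29 + 15 = 31
σ = (4, 1, 2, 3): 17 + (-8) + 29 + 14 = 52
σ = (4, 1, 3, 2): 17 + (-8) + (-1) + (-8) = 0
σ = (4, 2, 1, 3): 17 + (-6) + 27 + 14 = 52
σ = (4, 2, 3, 1): 17 + (-6) + (-1) + 15 = 25
σ = (4, 3, 1, 2): 17 + 19 + 27 + (-8) = 55
σ = (4, 3, 2, 1): 17 + 19 + 29 + 15 = 80
Optimal value attained by: σ = (3, 1, 4, 2).
Answer: det⊕(W) = -19; verdict: NONSINGULAR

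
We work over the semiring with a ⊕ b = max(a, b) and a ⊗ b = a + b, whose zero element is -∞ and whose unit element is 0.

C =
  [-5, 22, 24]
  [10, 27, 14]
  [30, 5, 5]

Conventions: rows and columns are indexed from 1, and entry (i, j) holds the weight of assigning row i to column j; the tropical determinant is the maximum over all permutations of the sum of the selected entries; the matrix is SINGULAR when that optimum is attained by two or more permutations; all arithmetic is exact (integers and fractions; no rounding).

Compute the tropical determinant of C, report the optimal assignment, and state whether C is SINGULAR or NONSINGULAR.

σ = (1, 2, 3): (-5) + 27 + 5 = 27
σ = (1, 3, 2): (-5) + 14 + 5 = 14
σ = (2, 1, 3): 22 + 10 + 5 = 37
σ = (2, 3, 1): 22 + 14 + 30 = 66
σ = (3, 1, 2): 24 + 10 + 5 = 39
σ = (3, 2, 1): 24 + 27 + 30 = 81
Optimal value attained by: σ = (3, 2, 1).
Answer: det⊕(C) = 81; verdict: NONSINGULAR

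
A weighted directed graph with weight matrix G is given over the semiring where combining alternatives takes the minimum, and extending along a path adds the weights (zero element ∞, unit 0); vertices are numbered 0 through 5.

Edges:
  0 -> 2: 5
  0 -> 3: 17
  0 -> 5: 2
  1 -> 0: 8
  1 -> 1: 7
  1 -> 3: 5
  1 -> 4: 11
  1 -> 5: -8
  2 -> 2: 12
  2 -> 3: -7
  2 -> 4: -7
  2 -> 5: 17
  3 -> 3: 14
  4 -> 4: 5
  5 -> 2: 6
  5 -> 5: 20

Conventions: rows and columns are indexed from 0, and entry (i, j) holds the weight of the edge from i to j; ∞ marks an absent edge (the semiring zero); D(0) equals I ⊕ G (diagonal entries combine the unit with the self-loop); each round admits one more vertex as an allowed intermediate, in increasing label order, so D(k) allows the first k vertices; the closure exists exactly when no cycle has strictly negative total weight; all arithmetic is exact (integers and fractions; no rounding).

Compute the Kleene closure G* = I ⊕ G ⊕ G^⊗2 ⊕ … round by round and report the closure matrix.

D(0):
  [0, ∞, 5, 17, ∞, 2]
  [8, 0, ∞, 5, 11, -8]
  [∞, ∞, 0, -7, -7, 17]
  [∞, ∞, ∞, 0, ∞, ∞]
  [∞, ∞, ∞, ∞, 0, ∞]
  [∞, ∞, 6, ∞, ∞, 0]
D(1):
  [0, ∞, 5, 17, ∞, 2]
  [8, 0, 13, 5, 11, -8]
  [∞, ∞, 0, -7, -7, 17]
  [∞, ∞, ∞, 0, ∞, ∞]
  [∞, ∞, ∞, ∞, 0, ∞]
  [∞, ∞, 6, ∞, ∞, 0]
D(2):
  [0, ∞, 5, 17, ∞, 2]
  [8, 0, 13, 5, 11, -8]
  [∞, ∞, 0, -7, -7, 17]
  [∞, ∞, ∞, 0, ∞, ∞]
  [∞, ∞, ∞, ∞, 0, ∞]
  [∞, ∞, 6, ∞, ∞, 0]
D(3):
  [0, ∞, 5, -2, -2, 2]
  [8, 0, 13, 5, 6, -8]
  [∞, ∞, 0, -7, -7, 17]
  [∞, ∞, ∞, 0, ∞, ∞]
  [∞, ∞, ∞, ∞, 0, ∞]
  [∞, ∞, 6, -1, -1, 0]
D(4):
  [0, ∞, 5, -2, -2, 2]
  [8, 0, 13, 5, 6, -8]
  [∞, ∞, 0, -7, -7, 17]
  [∞, ∞, ∞, 0, ∞, ∞]
  [∞, ∞, ∞, ∞, 0, ∞]
  [∞, ∞, 6, -1, -1, 0]
D(5):
  [0, ∞, 5, -2, -2, 2]
  [8, 0, 13, 5, 6, -8]
  [∞, ∞, 0, -7, -7, 17]
  [∞, ∞, ∞, 0, ∞, ∞]
  [∞, ∞, ∞, ∞, 0, ∞]
  [∞, ∞, 6, -1, -1, 0]
D(6):
  [0, ∞, 5, -2, -2, 2]
  [8, 0, -2, -9, -9, -8]
  [∞, ∞, 0, -7, -7, 17]
  [∞, ∞, ∞, 0, ∞, ∞]
  [∞, ∞, ∞, ∞, 0, ∞]
  [∞, ∞, 6, -1, -1, 0]
Answer: G* = [[0, ∞, 5, -2, -2, 2], [8, 0, -2, -9, -9, -8], [∞, ∞, 0, -7, -7, 17], [∞, ∞, ∞, 0, ∞, ∞], [∞, ∞, ∞, ∞, 0, ∞], [∞, ∞, 6, -1, -1, 0]]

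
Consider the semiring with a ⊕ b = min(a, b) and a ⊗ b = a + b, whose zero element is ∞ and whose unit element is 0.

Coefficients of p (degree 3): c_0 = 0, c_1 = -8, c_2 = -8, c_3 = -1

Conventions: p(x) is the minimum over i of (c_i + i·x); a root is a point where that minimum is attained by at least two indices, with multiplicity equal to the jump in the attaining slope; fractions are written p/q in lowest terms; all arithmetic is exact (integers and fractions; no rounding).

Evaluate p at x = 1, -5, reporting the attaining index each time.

p(1) = min(0+0·1=0, -8+1·1=-7, -8+2·1=-6, -1+3·1=2) = -7 (attained by i=1)
p(-5) = min(0+0·(-5)=0, -8+1·(-5)=-13, -8+2·(-5)=-18, -1+3·(-5)=-16) = -18 (attained by i=2)
Answer: p(1) = -7; p(-5) = -18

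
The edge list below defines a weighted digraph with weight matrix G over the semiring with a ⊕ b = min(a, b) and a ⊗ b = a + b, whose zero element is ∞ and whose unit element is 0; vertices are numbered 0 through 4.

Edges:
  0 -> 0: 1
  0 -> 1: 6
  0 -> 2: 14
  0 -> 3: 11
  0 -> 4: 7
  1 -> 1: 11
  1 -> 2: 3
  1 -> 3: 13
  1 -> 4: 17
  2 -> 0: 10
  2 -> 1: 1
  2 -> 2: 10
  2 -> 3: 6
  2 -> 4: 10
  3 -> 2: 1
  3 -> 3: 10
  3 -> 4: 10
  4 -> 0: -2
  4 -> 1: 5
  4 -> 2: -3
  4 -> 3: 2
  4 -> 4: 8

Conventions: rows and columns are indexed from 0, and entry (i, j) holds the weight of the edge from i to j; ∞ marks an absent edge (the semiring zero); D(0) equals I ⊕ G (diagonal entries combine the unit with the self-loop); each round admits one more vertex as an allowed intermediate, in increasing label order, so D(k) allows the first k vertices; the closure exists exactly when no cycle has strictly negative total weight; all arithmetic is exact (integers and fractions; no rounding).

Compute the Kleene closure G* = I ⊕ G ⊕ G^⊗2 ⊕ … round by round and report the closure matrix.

D(0):
  [0, 6, 14, 11, 7]
  [∞, 0, 3, 13, 17]
  [10, 1, 0, 6, 10]
  [∞, ∞, 1, 0, 10]
  [-2, 5, -3, 2, 0]
D(1):
  [0, 6, 14, 11, 7]
  [∞, 0, 3, 13, 17]
  [10, 1, 0, 6, 10]
  [∞, ∞, 1, 0, 10]
  [-2, 4, -3, 2, 0]
D(2):
  [0, 6, 9, 11, 7]
  [∞, 0, 3, 13, 17]
  [10, 1, 0, 6, 10]
  [∞, ∞, 1, 0, 10]
  [-2, 4, -3, 2, 0]
D(3):
  [0, 6, 9, 11, 7]
  [13, 0, 3, 9, 13]
  [10, 1, 0, 6, 10]
  [11, 2, 1, 0, 10]
  [-2, -2, -3, 2, 0]
D(4):
  [0, 6, 9, 11, 7]
  [13, 0, 3, 9, 13]
  [10, 1, 0, 6, 10]
  [11, 2, 1, 0, 10]
  [-2, -2, -3, 2, 0]
D(5):
  [0, 5, 4, 9, 7]
  [11, 0, 3, 9, 13]
  [8, 1, 0, 6, 10]
  [8, 2, 1, 0, 10]
  [-2, -2, -3, 2, 0]
Answer: G* = [[0, 5, 4, 9, 7], [11, 0, 3, 9, 13], [8, 1, 0, 6, 10], [8, 2, 1, 0, 10], [-2, -2, -3, 2, 0]]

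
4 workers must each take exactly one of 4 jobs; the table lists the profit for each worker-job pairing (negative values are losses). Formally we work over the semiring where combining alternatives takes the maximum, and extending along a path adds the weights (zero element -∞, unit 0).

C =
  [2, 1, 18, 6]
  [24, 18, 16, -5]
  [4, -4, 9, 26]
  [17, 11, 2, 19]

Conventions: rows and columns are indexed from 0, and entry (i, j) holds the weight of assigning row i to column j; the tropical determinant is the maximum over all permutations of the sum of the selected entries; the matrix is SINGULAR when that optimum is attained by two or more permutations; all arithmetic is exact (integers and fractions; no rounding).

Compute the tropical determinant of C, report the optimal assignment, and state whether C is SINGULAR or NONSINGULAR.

σ = (0, 1, 2, 3): 2 + 18 + 9 + 19 = 48
σ = (0, 1, 3, 2): 2 + 18 + 26 + 2 = 48
σ = (0, 2, 1, 3): 2 + 16 + (-4) + 19 = 33
σ = (0, 2, 3, 1): 2 + 16 + 26 + 11 = 55
σ = (0, 3, 1, 2): 2 + (-5) + (-4) + 2 = -5
σ = (0, 3, 2, 1): 2 + (-5) + 9 + 11 = 17
σ = (1, 0, 2, 3): 1 + 24 + 9 + 19 = 53
σ = (1, 0, 3, 2): 1 + 24 + 26 + 2 = 53
σ = (1, 2, 0, 3): 1 + 16 + 4 + 19 = 40
σ = (1, 2, 3, 0): 1 + 16 + 26 + 17 = 60
σ = (1, 3, 0, 2): 1 + (-5) + 4 + 2 = 2
σ = (1, 3, 2, 0): 1 + (-5) + 9 + 17 = 22
σ = (2, 0, 1, 3): 18 + 24 + (-4) + 19 = 57
σ = (2, 0, 3, 1): 18 + 24 + 26 + 11 = 79
σ = (2, 1, 0, 3): 18 + 18 + 4 + 19 = 59
σ = (2, 1, 3, 0): 18 + 18 + 26 + 17 = 79
σ = (2, 3, 0, 1): 18 + (-5) + 4 + 11 = 28
σ = (2, 3, 1, 0): 18 + (-5) + (-4) + 17 = 26
σ = (3, 0, 1, 2): 6 + 24 + (-4) + 2 = 28
σ = (3, 0, 2, 1): 6 + 24 + 9 + 11 = 50
σ = (3, 1, 0, 2): 6 + 18 + 4 + 2 = 30
σ = (3, 1, 2, 0): 6 + 18 + 9 + 17 = 50
σ = (3, 2, 0, 1): 6 + 16 + 4 + 11 = 37
σ = (3, 2, 1, 0): 6 + 16 + (-4) + 17 = 35
Optimal value attained by: σ = (2, 0, 3, 1).
Answer: det⊕(C) = 79; verdict: SINGULAR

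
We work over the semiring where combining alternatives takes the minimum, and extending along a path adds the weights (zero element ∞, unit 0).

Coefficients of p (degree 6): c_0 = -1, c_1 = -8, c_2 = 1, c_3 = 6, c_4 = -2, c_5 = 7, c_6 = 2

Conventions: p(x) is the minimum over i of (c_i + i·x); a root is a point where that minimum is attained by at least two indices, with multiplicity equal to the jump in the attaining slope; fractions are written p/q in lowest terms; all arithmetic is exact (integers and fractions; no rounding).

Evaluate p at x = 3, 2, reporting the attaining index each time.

p(3) = min(-1+0·3=-1, -8+1·3=-5, 1+2·3=7, 6+3·3=15, -2+4·3=10, 7+5·3=22, 2+6·3=20) = -5 (attained by i=1)
p(2) = min(-1+0·2=-1, -8+1·2=-6, 1+2·2=5, 6+3·2=12, -2+4·2=6, 7+5·2=17, 2+6·2=14) = -6 (attained by i=1)
Answer: p(3) = -5; p(2) = -6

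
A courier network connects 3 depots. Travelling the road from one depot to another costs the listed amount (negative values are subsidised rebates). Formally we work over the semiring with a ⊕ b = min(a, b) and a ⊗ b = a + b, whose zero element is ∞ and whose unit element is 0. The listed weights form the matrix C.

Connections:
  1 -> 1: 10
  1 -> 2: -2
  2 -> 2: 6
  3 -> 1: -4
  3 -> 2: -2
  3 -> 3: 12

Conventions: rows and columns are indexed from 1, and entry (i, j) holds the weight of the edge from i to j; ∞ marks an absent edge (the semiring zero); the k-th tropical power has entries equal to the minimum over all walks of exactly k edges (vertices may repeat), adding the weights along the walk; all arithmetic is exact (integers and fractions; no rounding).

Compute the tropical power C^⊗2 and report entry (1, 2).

C^⊗2:
  [20, 4, ∞]
  [∞, 12, ∞]
  [6, -6, 24]
Key observation: the optimum is the walk 1->2->2, with weight (-2) + 6 = 4.
Optimal value attained by: walk 1->2->2.
Answer: (C^⊗2)[1][2] = 4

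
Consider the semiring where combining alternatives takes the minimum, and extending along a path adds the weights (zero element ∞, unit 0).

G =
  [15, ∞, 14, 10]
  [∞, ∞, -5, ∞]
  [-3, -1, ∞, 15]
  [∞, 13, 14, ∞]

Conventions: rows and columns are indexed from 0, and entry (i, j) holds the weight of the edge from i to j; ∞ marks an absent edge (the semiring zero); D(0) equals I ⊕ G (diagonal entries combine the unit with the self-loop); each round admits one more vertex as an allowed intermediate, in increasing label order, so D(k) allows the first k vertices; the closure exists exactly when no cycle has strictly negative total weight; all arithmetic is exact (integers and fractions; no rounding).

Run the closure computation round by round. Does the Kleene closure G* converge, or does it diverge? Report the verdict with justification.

D(0):
  [0, ∞, 14, 10]
  [∞, 0, -5, ∞]
  [-3, -1, 0, 15]
  [∞, 13, 14, 0]
D(1):
  [0, ∞, 14, 10]
  [∞, 0, -5, ∞]
  [-3, -1, 0, 7]
  [∞, 13, 14, 0]
Detection: at round 2, diagonal entry (2, 2) turns strictly negative.
Key observation: the cycle 2->1->2 has total weight (-1) + (-5), which is strictly negative.
Answer: DIVERGES — negative cycle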